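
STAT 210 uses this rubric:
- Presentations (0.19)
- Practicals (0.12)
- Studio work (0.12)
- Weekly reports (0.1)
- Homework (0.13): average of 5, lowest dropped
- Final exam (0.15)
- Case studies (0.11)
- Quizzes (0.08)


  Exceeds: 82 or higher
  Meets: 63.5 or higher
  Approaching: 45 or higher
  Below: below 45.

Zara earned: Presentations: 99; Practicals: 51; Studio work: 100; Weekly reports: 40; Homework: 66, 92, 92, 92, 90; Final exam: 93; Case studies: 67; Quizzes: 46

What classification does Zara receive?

Meets

Homework: drop 66 → average of remaining 4 = 366/4 = 91.5
Weighted total:
  Presentations 99 × 0.19 = 18.81
  Practicals 51 × 0.12 = 6.12
  Studio work 100 × 0.12 = 12
  Weekly reports 40 × 0.1 = 4
  Homework 91.5 × 0.13 = 11.895
  Final exam 93 × 0.15 = 13.95
  Case studies 67 × 0.11 = 7.37
  Quizzes 46 × 0.08 = 3.68
Sum = 77.825
77.825 is ≥ 63.5 and < 82 → Meets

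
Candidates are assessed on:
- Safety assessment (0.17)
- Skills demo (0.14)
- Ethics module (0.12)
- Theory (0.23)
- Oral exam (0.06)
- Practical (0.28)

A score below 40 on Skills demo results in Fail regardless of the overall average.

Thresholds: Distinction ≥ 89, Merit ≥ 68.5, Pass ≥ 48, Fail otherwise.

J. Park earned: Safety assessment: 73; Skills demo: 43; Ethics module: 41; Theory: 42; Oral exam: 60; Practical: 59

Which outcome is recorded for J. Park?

Pass

Skills demo score 43 ≥ 40: minimum met.
Weighted total:
  Safety assessment 73 × 0.17 = 12.41
  Skills demo 43 × 0.14 = 6.02
  Ethics module 41 × 0.12 = 4.92
  Theory 42 × 0.23 = 9.66
  Oral exam 60 × 0.06 = 3.6
  Practical 59 × 0.28 = 16.52
Sum = 53.13
53.13 is ≥ 48 and < 68.5 → Pass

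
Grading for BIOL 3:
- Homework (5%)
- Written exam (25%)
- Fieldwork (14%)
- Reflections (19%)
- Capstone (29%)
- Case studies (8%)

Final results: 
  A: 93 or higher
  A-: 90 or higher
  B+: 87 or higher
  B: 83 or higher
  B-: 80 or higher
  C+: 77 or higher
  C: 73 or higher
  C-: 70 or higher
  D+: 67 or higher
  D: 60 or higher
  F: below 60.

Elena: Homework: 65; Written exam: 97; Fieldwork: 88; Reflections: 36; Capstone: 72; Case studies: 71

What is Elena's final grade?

Weighted total:
  Homework 65 × 0.05 = 3.25
  Written exam 97 × 0.25 = 24.25
  Fieldwork 88 × 0.14 = 12.32
  Reflections 36 × 0.19 = 6.84
  Capstone 72 × 0.29 = 20.88
  Case studies 71 × 0.08 = 5.68
Sum = 73.22
73.22 is ≥ 73 and < 77 → C

C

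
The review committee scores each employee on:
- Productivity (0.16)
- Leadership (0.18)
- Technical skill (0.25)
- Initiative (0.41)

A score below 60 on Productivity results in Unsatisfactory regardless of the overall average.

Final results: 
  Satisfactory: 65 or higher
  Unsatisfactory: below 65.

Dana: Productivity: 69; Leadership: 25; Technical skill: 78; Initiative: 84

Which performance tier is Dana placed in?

Productivity score 69 ≥ 60: minimum met.
Weighted total:
  Productivity 69 × 0.16 = 11.04
  Leadership 25 × 0.18 = 4.5
  Technical skill 78 × 0.25 = 19.5
  Initiative 84 × 0.41 = 34.44
Sum = 69.48
69.48 ≥ 65 → Satisfactory

Satisfactory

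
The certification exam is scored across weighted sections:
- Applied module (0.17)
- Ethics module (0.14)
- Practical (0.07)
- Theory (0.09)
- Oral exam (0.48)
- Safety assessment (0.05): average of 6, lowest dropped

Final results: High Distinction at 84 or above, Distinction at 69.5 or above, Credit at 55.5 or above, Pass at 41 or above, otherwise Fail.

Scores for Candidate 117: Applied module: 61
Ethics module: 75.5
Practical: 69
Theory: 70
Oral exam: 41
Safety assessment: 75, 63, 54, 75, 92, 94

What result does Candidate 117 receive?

Safety assessment: drop 54 → average of remaining 5 = 399/5 = 79.8
Weighted total:
  Applied module 61 × 0.17 = 10.37
  Ethics module 75.5 × 0.14 = 10.57
  Practical 69 × 0.07 = 4.83
  Theory 70 × 0.09 = 6.3
  Oral exam 41 × 0.48 = 19.68
  Safety assessment 79.8 × 0.05 = 3.99
Sum = 55.74
55.74 is ≥ 55.5 and < 69.5 → Credit

Credit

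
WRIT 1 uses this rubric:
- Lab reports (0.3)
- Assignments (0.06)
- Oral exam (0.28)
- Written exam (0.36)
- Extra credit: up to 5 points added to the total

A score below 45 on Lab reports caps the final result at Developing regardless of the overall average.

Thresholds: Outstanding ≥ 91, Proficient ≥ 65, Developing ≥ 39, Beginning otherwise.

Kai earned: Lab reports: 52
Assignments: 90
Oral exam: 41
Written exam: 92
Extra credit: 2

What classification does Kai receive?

Lab reports score 52 ≥ 45: minimum met.
Weighted total:
  Lab reports 52 × 0.3 = 15.6
  Assignments 90 × 0.06 = 5.4
  Oral exam 41 × 0.28 = 11.48
  Written exam 92 × 0.36 = 33.12
Sum = 65.6
Extra credit: 65.6 + 2 = 67.6
67.6 is ≥ 65 and < 91 → Proficient

Proficient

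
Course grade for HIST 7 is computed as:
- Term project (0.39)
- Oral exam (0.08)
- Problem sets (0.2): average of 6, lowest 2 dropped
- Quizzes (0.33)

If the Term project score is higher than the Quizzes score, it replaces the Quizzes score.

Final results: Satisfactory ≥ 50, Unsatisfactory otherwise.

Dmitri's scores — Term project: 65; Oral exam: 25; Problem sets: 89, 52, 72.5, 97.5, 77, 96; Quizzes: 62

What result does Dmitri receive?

Problem sets: drop 52, 72.5 → average of remaining 4 = 359.5/4 = 89.875
Term project (65) > Quizzes (62), so Quizzes counts as 65.
Weighted total:
  Term project 65 × 0.39 = 25.35
  Oral exam 25 × 0.08 = 2
  Problem sets 89.875 × 0.2 = 17.975
  Quizzes 65 × 0.33 = 21.45
Sum = 66.775
66.775 ≥ 50 → Satisfactory

Satisfactory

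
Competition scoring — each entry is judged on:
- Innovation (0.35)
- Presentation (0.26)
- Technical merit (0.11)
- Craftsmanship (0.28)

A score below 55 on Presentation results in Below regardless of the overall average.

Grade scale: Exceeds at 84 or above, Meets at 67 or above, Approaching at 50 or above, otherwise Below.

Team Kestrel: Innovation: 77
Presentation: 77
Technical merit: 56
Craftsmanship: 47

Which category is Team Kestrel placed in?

Presentation score 77 ≥ 55: minimum met.
Weighted total:
  Innovation 77 × 0.35 = 26.95
  Presentation 77 × 0.26 = 20.02
  Technical merit 56 × 0.11 = 6.16
  Craftsmanship 47 × 0.28 = 13.16
Sum = 66.29
66.29 is ≥ 50 and < 67 → Approaching

Approaching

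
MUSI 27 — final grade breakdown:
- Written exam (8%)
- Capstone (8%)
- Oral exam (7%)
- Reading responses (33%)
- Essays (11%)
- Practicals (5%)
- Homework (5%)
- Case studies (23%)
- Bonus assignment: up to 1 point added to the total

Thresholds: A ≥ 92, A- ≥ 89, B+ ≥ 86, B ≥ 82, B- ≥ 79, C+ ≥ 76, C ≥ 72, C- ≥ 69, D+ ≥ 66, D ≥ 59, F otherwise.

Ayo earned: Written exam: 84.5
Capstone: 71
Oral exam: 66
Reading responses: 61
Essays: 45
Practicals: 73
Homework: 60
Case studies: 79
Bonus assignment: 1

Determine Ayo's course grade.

D+

Weighted total:
  Written exam 84.5 × 0.08 = 6.76
  Capstone 71 × 0.08 = 5.68
  Oral exam 66 × 0.07 = 4.62
  Reading responses 61 × 0.33 = 20.13
  Essays 45 × 0.11 = 4.95
  Practicals 73 × 0.05 = 3.65
  Homework 60 × 0.05 = 3
  Case studies 79 × 0.23 = 18.17
Sum = 66.96
Bonus assignment: 66.96 + 1 = 67.96
67.96 is ≥ 66 and < 69 → D+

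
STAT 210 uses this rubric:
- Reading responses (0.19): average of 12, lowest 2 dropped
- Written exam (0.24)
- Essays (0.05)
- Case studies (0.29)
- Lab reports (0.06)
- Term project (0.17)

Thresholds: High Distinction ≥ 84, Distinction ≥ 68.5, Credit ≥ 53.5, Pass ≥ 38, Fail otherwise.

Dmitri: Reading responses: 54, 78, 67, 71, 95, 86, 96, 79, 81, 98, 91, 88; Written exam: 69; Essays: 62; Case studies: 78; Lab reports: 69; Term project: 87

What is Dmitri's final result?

Reading responses: drop 54, 67 → average of remaining 10 = 863/10 = 86.3
Weighted total:
  Reading responses 86.3 × 0.19 = 16.397
  Written exam 69 × 0.24 = 16.56
  Essays 62 × 0.05 = 3.1
  Case studies 78 × 0.29 = 22.62
  Lab reports 69 × 0.06 = 4.14
  Term project 87 × 0.17 = 14.79
Sum = 77.607
77.607 is ≥ 68.5 and < 84 → Distinction

Distinction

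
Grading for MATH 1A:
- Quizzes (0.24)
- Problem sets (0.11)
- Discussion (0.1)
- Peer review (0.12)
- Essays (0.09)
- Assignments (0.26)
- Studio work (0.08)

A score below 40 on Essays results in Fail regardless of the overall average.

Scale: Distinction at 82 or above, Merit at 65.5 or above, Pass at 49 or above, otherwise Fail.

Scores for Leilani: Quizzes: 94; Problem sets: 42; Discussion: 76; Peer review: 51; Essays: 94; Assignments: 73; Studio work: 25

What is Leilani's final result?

Essays score 94 ≥ 40: minimum met.
Weighted total:
  Quizzes 94 × 0.24 = 22.56
  Problem sets 42 × 0.11 = 4.62
  Discussion 76 × 0.1 = 7.6
  Peer review 51 × 0.12 = 6.12
  Essays 94 × 0.09 = 8.46
  Assignments 73 × 0.26 = 18.98
  Studio work 25 × 0.08 = 2
Sum = 70.34
70.34 is ≥ 65.5 and < 82 → Merit

Merit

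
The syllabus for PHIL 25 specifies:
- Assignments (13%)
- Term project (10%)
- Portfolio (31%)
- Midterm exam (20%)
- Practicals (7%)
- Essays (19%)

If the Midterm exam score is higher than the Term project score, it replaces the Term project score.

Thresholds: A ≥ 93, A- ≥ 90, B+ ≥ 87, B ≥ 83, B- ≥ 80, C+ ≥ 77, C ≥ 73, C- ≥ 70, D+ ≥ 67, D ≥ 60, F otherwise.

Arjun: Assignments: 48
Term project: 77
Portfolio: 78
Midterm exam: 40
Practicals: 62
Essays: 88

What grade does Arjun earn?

Midterm exam (40) ≤ Term project (77), so Term project stays at 77.
Weighted total:
  Assignments 48 × 0.13 = 6.24
  Term project 77 × 0.1 = 7.7
  Portfolio 78 × 0.31 = 24.18
  Midterm exam 40 × 0.2 = 8
  Practicals 62 × 0.07 = 4.34
  Essays 88 × 0.19 = 16.72
Sum = 67.18
67.18 is ≥ 67 and < 70 → D+

D+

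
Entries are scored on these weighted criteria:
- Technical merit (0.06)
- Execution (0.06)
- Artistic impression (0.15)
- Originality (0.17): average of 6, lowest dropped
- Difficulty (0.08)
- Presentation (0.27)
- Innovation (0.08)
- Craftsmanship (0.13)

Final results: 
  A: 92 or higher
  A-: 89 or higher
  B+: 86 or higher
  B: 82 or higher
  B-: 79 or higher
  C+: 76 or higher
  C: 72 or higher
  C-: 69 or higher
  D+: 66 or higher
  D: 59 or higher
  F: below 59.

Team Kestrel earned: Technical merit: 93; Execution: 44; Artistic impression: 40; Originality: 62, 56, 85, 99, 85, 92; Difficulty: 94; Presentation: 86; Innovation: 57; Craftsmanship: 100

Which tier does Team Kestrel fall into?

C+

Originality: drop 56 → average of remaining 5 = 423/5 = 84.6
Weighted total:
  Technical merit 93 × 0.06 = 5.58
  Execution 44 × 0.06 = 2.64
  Artistic impression 40 × 0.15 = 6
  Originality 84.6 × 0.17 = 14.382
  Difficulty 94 × 0.08 = 7.52
  Presentation 86 × 0.27 = 23.22
  Innovation 57 × 0.08 = 4.56
  Craftsmanship 100 × 0.13 = 13
Sum = 76.902
76.902 is ≥ 76 and < 79 → C+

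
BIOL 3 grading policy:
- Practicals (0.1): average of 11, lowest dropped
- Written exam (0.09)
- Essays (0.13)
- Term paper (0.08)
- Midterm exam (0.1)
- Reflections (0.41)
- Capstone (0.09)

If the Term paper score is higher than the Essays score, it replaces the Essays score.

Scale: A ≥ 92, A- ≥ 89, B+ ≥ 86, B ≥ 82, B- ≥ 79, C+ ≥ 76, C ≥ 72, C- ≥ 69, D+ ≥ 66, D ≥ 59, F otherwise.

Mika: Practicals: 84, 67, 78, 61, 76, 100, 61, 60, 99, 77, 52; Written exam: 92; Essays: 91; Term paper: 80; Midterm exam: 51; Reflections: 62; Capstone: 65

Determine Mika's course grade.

Practicals: drop 52 → average of remaining 10 = 763/10 = 76.3
Term paper (80) ≤ Essays (91), so Essays stays at 91.
Weighted total:
  Practicals 76.3 × 0.1 = 7.63
  Written exam 92 × 0.09 = 8.28
  Essays 91 × 0.13 = 11.83
  Term paper 80 × 0.08 = 6.4
  Midterm exam 51 × 0.1 = 5.1
  Reflections 62 × 0.41 = 25.42
  Capstone 65 × 0.09 = 5.85
Sum = 70.51
70.51 is ≥ 69 and < 72 → C-

C-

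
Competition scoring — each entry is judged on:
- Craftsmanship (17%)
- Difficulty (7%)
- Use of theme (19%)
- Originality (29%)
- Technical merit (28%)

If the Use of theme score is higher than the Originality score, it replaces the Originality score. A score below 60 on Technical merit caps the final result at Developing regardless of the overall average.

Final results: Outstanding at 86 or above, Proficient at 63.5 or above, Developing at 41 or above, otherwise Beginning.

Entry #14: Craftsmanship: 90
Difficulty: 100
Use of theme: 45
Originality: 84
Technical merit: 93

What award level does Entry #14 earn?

Proficient

Use of theme (45) ≤ Originality (84), so Originality stays at 84.
Technical merit score 93 ≥ 60: minimum met.
Weighted total:
  Craftsmanship 90 × 0.17 = 15.3
  Difficulty 100 × 0.07 = 7
  Use of theme 45 × 0.19 = 8.55
  Originality 84 × 0.29 = 24.36
  Technical merit 93 × 0.28 = 26.04
Sum = 81.25
81.25 is ≥ 63.5 and < 86 → Proficient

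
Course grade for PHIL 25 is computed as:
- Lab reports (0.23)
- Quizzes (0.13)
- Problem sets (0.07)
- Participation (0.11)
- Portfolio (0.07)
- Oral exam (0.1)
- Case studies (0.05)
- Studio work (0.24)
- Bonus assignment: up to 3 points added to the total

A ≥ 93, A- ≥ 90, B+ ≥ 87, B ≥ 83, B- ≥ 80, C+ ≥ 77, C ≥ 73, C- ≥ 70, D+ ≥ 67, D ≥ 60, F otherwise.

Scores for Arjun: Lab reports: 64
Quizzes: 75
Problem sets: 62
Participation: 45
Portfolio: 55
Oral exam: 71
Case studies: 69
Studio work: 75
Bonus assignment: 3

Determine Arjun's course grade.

D+

Weighted total:
  Lab reports 64 × 0.23 = 14.72
  Quizzes 75 × 0.13 = 9.75
  Problem sets 62 × 0.07 = 4.34
  Participation 45 × 0.11 = 4.95
  Portfolio 55 × 0.07 = 3.85
  Oral exam 71 × 0.1 = 7.1
  Case studies 69 × 0.05 = 3.45
  Studio work 75 × 0.24 = 18
Sum = 66.16
Bonus assignment: 66.16 + 3 = 69.16
69.16 is ≥ 67 and < 70 → D+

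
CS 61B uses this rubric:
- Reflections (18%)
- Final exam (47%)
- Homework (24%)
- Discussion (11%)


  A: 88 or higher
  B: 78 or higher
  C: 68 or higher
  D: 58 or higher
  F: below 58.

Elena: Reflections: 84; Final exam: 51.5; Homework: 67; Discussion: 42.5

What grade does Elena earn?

Weighted total:
  Reflections 84 × 0.18 = 15.12
  Final exam 51.5 × 0.47 = 24.205
  Homework 67 × 0.24 = 16.08
  Discussion 42.5 × 0.11 = 4.675
Sum = 60.08
60.08 is ≥ 58 and < 68 → D

D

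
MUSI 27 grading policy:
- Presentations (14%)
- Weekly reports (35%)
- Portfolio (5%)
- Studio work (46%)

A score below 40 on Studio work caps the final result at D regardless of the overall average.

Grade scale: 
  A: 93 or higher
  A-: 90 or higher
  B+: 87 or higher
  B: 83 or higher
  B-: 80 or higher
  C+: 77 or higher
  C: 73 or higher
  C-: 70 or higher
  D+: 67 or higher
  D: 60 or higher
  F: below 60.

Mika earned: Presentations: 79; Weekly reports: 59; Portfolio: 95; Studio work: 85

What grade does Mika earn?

Studio work score 85 ≥ 40: minimum met.
Weighted total:
  Presentations 79 × 0.14 = 11.06
  Weekly reports 59 × 0.35 = 20.65
  Portfolio 95 × 0.05 = 4.75
  Studio work 85 × 0.46 = 39.1
Sum = 75.56
75.56 is ≥ 73 and < 77 → C

C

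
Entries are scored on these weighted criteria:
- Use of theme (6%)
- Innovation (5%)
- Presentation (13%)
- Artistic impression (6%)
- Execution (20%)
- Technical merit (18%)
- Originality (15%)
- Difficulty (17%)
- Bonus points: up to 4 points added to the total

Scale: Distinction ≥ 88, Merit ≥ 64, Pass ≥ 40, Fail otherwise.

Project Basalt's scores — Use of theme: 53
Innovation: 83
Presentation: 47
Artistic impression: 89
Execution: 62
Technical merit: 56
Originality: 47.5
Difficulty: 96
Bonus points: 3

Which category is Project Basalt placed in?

Merit

Weighted total:
  Use of theme 53 × 0.06 = 3.18
  Innovation 83 × 0.05 = 4.15
  Presentation 47 × 0.13 = 6.11
  Artistic impression 89 × 0.06 = 5.34
  Execution 62 × 0.2 = 12.4
  Technical merit 56 × 0.18 = 10.08
  Originality 47.5 × 0.15 = 7.125
  Difficulty 96 × 0.17 = 16.32
Sum = 64.705
Bonus points: 64.705 + 3 = 67.705
67.705 is ≥ 64 and < 88 → Merit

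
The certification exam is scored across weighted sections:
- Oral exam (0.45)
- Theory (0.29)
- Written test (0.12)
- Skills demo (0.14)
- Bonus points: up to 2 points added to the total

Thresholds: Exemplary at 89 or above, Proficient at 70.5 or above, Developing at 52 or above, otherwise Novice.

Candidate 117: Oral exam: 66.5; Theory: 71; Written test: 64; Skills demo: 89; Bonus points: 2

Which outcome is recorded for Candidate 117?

Weighted total:
  Oral exam 66.5 × 0.45 = 29.925
  Theory 71 × 0.29 = 20.59
  Written test 64 × 0.12 = 7.68
  Skills demo 89 × 0.14 = 12.46
Sum = 70.655
Bonus points: 70.655 + 2 = 72.655
72.655 is ≥ 70.5 and < 89 → Proficient

Proficient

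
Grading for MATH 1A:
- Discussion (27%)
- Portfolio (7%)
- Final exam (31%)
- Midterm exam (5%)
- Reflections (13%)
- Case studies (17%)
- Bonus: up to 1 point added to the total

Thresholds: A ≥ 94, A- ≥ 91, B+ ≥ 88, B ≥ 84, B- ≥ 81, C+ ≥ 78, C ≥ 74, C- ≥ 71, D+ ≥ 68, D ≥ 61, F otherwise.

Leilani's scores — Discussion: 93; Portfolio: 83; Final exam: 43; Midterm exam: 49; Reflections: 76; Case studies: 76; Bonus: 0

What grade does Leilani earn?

Weighted total:
  Discussion 93 × 0.27 = 25.11
  Portfolio 83 × 0.07 = 5.81
  Final exam 43 × 0.31 = 13.33
  Midterm exam 49 × 0.05 = 2.45
  Reflections 76 × 0.13 = 9.88
  Case studies 76 × 0.17 = 12.92
Sum = 69.5
Bonus: 69.5 + 0 = 69.5
69.5 is ≥ 68 and < 71 → D+

D+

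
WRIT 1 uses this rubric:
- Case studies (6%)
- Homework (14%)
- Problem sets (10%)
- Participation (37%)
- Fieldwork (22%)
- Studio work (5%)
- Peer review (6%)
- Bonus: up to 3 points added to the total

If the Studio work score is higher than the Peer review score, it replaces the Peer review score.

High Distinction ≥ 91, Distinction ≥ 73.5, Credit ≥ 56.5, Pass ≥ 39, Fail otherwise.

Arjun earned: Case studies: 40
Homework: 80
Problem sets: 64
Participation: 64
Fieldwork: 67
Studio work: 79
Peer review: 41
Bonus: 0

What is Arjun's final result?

Studio work (79) > Peer review (41), so Peer review counts as 79.
Weighted total:
  Case studies 40 × 0.06 = 2.4
  Homework 80 × 0.14 = 11.2
  Problem sets 64 × 0.1 = 6.4
  Participation 64 × 0.37 = 23.68
  Fieldwork 67 × 0.22 = 14.74
  Studio work 79 × 0.05 = 3.95
  Peer review 79 × 0.06 = 4.74
Sum = 67.11
Bonus: 67.11 + 0 = 67.11
67.11 is ≥ 56.5 and < 73.5 → Credit

Credit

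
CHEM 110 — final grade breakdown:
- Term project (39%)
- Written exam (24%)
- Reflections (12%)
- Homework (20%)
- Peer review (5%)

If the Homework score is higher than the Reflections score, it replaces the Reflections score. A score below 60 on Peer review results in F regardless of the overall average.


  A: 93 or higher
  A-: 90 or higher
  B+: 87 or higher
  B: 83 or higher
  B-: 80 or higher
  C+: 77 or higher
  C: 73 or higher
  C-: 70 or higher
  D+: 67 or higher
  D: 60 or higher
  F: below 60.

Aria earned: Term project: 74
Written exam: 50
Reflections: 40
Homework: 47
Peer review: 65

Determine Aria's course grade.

F

Homework (47) > Reflections (40), so Reflections counts as 47.
Peer review score 65 ≥ 60: minimum met.
Weighted total:
  Term project 74 × 0.39 = 28.86
  Written exam 50 × 0.24 = 12
  Reflections 47 × 0.12 = 5.64
  Homework 47 × 0.2 = 9.4
  Peer review 65 × 0.05 = 3.25
Sum = 59.15
59.15 < 60 → F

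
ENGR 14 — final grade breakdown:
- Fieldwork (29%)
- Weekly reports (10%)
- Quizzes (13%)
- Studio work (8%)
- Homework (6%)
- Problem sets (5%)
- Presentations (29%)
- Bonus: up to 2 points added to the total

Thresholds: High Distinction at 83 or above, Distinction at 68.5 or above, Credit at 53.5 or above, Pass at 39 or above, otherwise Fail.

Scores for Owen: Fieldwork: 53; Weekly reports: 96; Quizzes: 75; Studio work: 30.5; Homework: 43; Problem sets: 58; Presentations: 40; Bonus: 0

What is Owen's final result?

Weighted total:
  Fieldwork 53 × 0.29 = 15.37
  Weekly reports 96 × 0.1 = 9.6
  Quizzes 75 × 0.13 = 9.75
  Studio work 30.5 × 0.08 = 2.44
  Homework 43 × 0.06 = 2.58
  Problem sets 58 × 0.05 = 2.9
  Presentations 40 × 0.29 = 11.6
Sum = 54.24
Bonus: 54.24 + 0 = 54.24
54.24 is ≥ 53.5 and < 68.5 → Credit

Credit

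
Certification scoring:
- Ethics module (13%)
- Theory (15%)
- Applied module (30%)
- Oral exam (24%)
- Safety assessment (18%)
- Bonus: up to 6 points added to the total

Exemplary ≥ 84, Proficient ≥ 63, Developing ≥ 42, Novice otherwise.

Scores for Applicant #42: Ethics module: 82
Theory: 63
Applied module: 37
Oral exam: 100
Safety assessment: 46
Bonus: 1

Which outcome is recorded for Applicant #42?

Proficient

Weighted total:
  Ethics module 82 × 0.13 = 10.66
  Theory 63 × 0.15 = 9.45
  Applied module 37 × 0.3 = 11.1
  Oral exam 100 × 0.24 = 24
  Safety assessment 46 × 0.18 = 8.28
Sum = 63.49
Bonus: 63.49 + 1 = 64.49
64.49 is ≥ 63 and < 84 → Proficient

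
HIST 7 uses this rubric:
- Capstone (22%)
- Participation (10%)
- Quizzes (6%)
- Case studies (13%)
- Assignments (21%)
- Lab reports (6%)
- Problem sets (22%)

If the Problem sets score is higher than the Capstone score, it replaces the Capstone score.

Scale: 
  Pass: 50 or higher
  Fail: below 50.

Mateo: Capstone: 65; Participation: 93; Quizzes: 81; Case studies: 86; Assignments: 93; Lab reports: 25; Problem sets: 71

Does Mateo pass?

Pass

Problem sets (71) > Capstone (65), so Capstone counts as 71.
Weighted total:
  Capstone 71 × 0.22 = 15.62
  Participation 93 × 0.1 = 9.3
  Quizzes 81 × 0.06 = 4.86
  Case studies 86 × 0.13 = 11.18
  Assignments 93 × 0.21 = 19.53
  Lab reports 25 × 0.06 = 1.5
  Problem sets 71 × 0.22 = 15.62
Sum = 77.61
77.61 ≥ 50 → Pass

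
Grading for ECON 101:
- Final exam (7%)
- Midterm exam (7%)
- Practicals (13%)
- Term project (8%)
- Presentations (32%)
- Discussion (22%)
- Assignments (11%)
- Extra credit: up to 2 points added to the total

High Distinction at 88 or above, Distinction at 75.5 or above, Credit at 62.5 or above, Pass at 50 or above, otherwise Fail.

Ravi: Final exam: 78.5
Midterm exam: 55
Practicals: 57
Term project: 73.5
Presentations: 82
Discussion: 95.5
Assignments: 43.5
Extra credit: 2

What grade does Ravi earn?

Weighted total:
  Final exam 78.5 × 0.07 = 5.495
  Midterm exam 55 × 0.07 = 3.85
  Practicals 57 × 0.13 = 7.41
  Term project 73.5 × 0.08 = 5.88
  Presentations 82 × 0.32 = 26.24
  Discussion 95.5 × 0.22 = 21.01
  Assignments 43.5 × 0.11 = 4.785
Sum = 74.67
Extra credit: 74.67 + 2 = 76.67
76.67 is ≥ 75.5 and < 88 → Distinction

Distinction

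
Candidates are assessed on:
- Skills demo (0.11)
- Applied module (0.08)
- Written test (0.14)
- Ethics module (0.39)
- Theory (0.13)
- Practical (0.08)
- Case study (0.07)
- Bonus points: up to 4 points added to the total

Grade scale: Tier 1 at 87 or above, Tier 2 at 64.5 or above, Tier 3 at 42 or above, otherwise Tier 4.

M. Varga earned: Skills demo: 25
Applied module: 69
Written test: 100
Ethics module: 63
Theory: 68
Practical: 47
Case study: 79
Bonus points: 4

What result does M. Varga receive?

Tier 2

Weighted total:
  Skills demo 25 × 0.11 = 2.75
  Applied module 69 × 0.08 = 5.52
  Written test 100 × 0.14 = 14
  Ethics module 63 × 0.39 = 24.57
  Theory 68 × 0.13 = 8.84
  Practical 47 × 0.08 = 3.76
  Case study 79 × 0.07 = 5.53
Sum = 64.97
Bonus points: 64.97 + 4 = 68.97
68.97 is ≥ 64.5 and < 87 → Tier 2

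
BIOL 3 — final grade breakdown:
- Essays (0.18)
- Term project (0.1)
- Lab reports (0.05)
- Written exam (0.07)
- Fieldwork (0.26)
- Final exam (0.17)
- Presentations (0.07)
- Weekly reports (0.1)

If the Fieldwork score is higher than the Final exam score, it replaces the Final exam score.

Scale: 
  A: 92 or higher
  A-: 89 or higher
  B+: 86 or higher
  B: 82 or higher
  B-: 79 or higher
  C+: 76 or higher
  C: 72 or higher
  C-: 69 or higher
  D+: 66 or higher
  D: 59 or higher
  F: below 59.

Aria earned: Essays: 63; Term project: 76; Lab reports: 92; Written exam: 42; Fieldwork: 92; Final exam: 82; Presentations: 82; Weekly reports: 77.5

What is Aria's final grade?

B-

Fieldwork (92) > Final exam (82), so Final exam counts as 92.
Weighted total:
  Essays 63 × 0.18 = 11.34
  Term project 76 × 0.1 = 7.6
  Lab reports 92 × 0.05 = 4.6
  Written exam 42 × 0.07 = 2.94
  Fieldwork 92 × 0.26 = 23.92
  Final exam 92 × 0.17 = 15.64
  Presentations 82 × 0.07 = 5.74
  Weekly reports 77.5 × 0.1 = 7.75
Sum = 79.53
79.53 is ≥ 79 and < 82 → B-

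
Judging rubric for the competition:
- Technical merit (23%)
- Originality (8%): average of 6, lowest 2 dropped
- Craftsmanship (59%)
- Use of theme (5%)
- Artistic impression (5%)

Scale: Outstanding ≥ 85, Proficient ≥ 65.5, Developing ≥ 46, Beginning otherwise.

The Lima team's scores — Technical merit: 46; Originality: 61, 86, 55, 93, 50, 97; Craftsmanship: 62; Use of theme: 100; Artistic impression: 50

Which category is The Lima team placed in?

Developing

Originality: drop 50, 55 → average of remaining 4 = 337/4 = 84.25
Weighted total:
  Technical merit 46 × 0.23 = 10.58
  Originality 84.25 × 0.08 = 6.74
  Craftsmanship 62 × 0.59 = 36.58
  Use of theme 100 × 0.05 = 5
  Artistic impression 50 × 0.05 = 2.5
Sum = 61.4
61.4 is ≥ 46 and < 65.5 → Developing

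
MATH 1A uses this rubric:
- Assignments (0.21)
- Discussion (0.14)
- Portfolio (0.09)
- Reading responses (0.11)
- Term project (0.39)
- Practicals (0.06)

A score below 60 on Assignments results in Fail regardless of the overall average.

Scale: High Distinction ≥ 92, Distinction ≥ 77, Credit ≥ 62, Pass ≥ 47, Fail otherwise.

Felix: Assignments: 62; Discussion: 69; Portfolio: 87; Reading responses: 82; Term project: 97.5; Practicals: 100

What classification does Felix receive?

Distinction

Assignments score 62 ≥ 60: minimum met.
Weighted total:
  Assignments 62 × 0.21 = 13.02
  Discussion 69 × 0.14 = 9.66
  Portfolio 87 × 0.09 = 7.83
  Reading responses 82 × 0.11 = 9.02
  Term project 97.5 × 0.39 = 38.025
  Practicals 100 × 0.06 = 6
Sum = 83.555
83.555 is ≥ 77 and < 92 → Distinction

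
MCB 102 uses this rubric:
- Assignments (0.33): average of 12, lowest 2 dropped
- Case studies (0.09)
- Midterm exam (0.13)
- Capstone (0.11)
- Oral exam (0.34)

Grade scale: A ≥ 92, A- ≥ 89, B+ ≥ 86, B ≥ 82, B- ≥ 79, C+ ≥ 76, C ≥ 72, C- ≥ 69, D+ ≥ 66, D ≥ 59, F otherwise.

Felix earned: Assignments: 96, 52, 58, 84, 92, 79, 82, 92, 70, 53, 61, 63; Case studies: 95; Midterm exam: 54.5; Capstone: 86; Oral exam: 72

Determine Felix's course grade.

Assignments: drop 52, 53 → average of remaining 10 = 777/10 = 77.7
Weighted total:
  Assignments 77.7 × 0.33 = 25.641
  Case studies 95 × 0.09 = 8.55
  Midterm exam 54.5 × 0.13 = 7.085
  Capstone 86 × 0.11 = 9.46
  Oral exam 72 × 0.34 = 24.48
Sum = 75.216
75.216 is ≥ 72 and < 76 → C

C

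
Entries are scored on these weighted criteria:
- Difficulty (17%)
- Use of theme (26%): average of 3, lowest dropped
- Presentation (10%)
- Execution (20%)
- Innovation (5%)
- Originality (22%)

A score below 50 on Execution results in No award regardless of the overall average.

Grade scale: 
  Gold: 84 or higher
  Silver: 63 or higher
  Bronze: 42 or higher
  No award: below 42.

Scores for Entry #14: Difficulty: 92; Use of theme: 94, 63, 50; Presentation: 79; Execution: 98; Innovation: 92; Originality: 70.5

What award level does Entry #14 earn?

Silver

Use of theme: drop 50 → average of remaining 2 = 157/2 = 78.5
Execution score 98 ≥ 50: minimum met.
Weighted total:
  Difficulty 92 × 0.17 = 15.64
  Use of theme 78.5 × 0.26 = 20.41
  Presentation 79 × 0.1 = 7.9
  Execution 98 × 0.2 = 19.6
  Innovation 92 × 0.05 = 4.6
  Originality 70.5 × 0.22 = 15.51
Sum = 83.66
83.66 is ≥ 63 and < 84 → Silver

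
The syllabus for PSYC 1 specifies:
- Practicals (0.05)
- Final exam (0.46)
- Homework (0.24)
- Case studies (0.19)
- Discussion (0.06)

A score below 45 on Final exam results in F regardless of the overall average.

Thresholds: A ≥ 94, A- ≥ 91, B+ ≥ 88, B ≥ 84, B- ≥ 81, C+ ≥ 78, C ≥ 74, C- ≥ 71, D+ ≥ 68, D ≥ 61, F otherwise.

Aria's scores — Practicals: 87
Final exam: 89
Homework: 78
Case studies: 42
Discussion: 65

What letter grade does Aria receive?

C

Final exam score 89 ≥ 45: minimum met.
Weighted total:
  Practicals 87 × 0.05 = 4.35
  Final exam 89 × 0.46 = 40.94
  Homework 78 × 0.24 = 18.72
  Case studies 42 × 0.19 = 7.98
  Discussion 65 × 0.06 = 3.9
Sum = 75.89
75.89 is ≥ 74 and < 78 → C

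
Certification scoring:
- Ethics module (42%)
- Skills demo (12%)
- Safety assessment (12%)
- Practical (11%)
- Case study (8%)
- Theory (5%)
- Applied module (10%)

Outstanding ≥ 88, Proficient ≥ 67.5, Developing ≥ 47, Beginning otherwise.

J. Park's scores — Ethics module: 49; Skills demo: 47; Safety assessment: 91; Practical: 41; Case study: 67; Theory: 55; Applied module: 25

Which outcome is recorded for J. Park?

Developing

Weighted total:
  Ethics module 49 × 0.42 = 20.58
  Skills demo 47 × 0.12 = 5.64
  Safety assessment 91 × 0.12 = 10.92
  Practical 41 × 0.11 = 4.51
  Case study 67 × 0.08 = 5.36
  Theory 55 × 0.05 = 2.75
  Applied module 25 × 0.1 = 2.5
Sum = 52.26
52.26 is ≥ 47 and < 67.5 → Developing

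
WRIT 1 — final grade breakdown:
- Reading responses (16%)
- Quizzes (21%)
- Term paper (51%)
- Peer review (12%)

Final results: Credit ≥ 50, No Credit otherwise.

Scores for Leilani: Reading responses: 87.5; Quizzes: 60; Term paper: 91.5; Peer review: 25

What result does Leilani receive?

Weighted total:
  Reading responses 87.5 × 0.16 = 14
  Quizzes 60 × 0.21 = 12.6
  Term paper 91.5 × 0.51 = 46.665
  Peer review 25 × 0.12 = 3
Sum = 76.265
76.265 ≥ 50 → Credit

Credit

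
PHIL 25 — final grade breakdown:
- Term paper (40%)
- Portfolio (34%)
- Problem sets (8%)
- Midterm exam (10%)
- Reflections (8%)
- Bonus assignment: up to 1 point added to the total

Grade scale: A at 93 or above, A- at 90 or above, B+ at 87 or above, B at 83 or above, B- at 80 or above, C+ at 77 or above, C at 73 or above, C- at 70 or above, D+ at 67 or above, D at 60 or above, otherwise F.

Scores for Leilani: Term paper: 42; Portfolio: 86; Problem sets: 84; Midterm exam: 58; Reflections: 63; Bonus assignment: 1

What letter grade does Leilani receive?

Weighted total:
  Term paper 42 × 0.4 = 16.8
  Portfolio 86 × 0.34 = 29.24
  Problem sets 84 × 0.08 = 6.72
  Midterm exam 58 × 0.1 = 5.8
  Reflections 63 × 0.08 = 5.04
Sum = 63.6
Bonus assignment: 63.6 + 1 = 64.6
64.6 is ≥ 60 and < 67 → D

D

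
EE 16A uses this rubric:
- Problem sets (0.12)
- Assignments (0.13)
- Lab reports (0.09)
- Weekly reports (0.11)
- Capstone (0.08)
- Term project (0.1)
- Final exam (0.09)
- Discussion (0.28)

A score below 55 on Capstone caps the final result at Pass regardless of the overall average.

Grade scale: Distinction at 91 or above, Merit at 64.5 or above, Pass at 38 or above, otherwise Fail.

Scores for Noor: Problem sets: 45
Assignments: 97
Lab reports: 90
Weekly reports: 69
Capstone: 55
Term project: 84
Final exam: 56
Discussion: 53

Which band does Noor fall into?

Capstone score 55 ≥ 55: minimum met.
Weighted total:
  Problem sets 45 × 0.12 = 5.4
  Assignments 97 × 0.13 = 12.61
  Lab reports 90 × 0.09 = 8.1
  Weekly reports 69 × 0.11 = 7.59
  Capstone 55 × 0.08 = 4.4
  Term project 84 × 0.1 = 8.4
  Final exam 56 × 0.09 = 5.04
  Discussion 53 × 0.28 = 14.84
Sum = 66.38
66.38 is ≥ 64.5 and < 91 → Merit

Merit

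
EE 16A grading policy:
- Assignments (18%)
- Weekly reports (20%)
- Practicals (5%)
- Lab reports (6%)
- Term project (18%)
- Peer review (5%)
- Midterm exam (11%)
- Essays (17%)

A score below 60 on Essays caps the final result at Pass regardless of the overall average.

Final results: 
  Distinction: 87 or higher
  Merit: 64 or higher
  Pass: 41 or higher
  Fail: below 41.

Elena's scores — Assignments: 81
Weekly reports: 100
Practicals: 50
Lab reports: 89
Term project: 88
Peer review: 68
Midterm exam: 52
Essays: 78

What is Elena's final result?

Merit

Essays score 78 ≥ 60: minimum met.
Weighted total:
  Assignments 81 × 0.18 = 14.58
  Weekly reports 100 × 0.2 = 20
  Practicals 50 × 0.05 = 2.5
  Lab reports 89 × 0.06 = 5.34
  Term project 88 × 0.18 = 15.84
  Peer review 68 × 0.05 = 3.4
  Midterm exam 52 × 0.11 = 5.72
  Essays 78 × 0.17 = 13.26
Sum = 80.64
80.64 is ≥ 64 and < 87 → Merit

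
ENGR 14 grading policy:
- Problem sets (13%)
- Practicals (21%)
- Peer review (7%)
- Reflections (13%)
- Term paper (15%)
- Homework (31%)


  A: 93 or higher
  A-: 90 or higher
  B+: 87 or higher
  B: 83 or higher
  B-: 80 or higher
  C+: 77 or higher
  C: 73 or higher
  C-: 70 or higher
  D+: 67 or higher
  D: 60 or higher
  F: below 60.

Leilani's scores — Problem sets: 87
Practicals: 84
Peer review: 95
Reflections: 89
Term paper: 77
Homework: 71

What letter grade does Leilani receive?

B-

Weighted total:
  Problem sets 87 × 0.13 = 11.31
  Practicals 84 × 0.21 = 17.64
  Peer review 95 × 0.07 = 6.65
  Reflections 89 × 0.13 = 11.57
  Term paper 77 × 0.15 = 11.55
  Homework 71 × 0.31 = 22.01
Sum = 80.73
80.73 is ≥ 80 and < 83 → B-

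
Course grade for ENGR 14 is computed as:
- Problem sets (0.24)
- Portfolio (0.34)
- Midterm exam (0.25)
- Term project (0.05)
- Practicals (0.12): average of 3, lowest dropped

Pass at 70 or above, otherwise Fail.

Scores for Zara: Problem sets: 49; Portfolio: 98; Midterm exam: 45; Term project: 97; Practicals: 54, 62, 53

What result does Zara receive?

Fail

Practicals: drop 53 → average of remaining 2 = 116/2 = 58
Weighted total:
  Problem sets 49 × 0.24 = 11.76
  Portfolio 98 × 0.34 = 33.32
  Midterm exam 45 × 0.25 = 11.25
  Term project 97 × 0.05 = 4.85
  Practicals 58 × 0.12 = 6.96
Sum = 68.14
68.14 < 70 → Fail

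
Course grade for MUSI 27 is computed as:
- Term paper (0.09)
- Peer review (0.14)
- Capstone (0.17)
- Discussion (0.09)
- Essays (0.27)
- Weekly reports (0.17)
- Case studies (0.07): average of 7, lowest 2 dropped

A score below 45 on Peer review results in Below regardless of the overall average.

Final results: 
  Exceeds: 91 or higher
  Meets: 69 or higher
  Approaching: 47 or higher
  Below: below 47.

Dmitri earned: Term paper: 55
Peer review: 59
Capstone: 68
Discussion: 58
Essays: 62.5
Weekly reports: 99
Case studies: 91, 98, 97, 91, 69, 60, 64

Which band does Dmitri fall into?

Meets

Case studies: drop 60, 64 → average of remaining 5 = 446/5 = 89.2
Peer review score 59 ≥ 45: minimum met.
Weighted total:
  Term paper 55 × 0.09 = 4.95
  Peer review 59 × 0.14 = 8.26
  Capstone 68 × 0.17 = 11.56
  Discussion 58 × 0.09 = 5.22
  Essays 62.5 × 0.27 = 16.875
  Weekly reports 99 × 0.17 = 16.83
  Case studies 89.2 × 0.07 = 6.244
Sum = 69.939
69.939 is ≥ 69 and < 91 → Meets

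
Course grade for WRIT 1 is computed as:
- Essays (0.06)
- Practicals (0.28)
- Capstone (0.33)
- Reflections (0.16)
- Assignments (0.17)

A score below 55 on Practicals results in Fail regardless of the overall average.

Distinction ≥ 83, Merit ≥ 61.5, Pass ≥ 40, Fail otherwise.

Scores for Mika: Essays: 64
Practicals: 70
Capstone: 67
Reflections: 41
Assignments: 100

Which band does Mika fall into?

Merit

Practicals score 70 ≥ 55: minimum met.
Weighted total:
  Essays 64 × 0.06 = 3.84
  Practicals 70 × 0.28 = 19.6
  Capstone 67 × 0.33 = 22.11
  Reflections 41 × 0.16 = 6.56
  Assignments 100 × 0.17 = 17
Sum = 69.11
69.11 is ≥ 61.5 and < 83 → Merit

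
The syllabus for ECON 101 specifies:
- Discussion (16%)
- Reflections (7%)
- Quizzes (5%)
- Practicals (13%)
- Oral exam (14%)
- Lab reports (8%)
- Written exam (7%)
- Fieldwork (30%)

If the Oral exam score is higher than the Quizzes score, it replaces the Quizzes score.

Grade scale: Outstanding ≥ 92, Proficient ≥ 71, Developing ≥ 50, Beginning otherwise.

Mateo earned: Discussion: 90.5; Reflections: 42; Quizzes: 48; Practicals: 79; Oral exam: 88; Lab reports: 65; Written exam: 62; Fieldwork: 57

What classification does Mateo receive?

Proficient

Oral exam (88) > Quizzes (48), so Quizzes counts as 88.
Weighted total:
  Discussion 90.5 × 0.16 = 14.48
  Reflections 42 × 0.07 = 2.94
  Quizzes 88 × 0.05 = 4.4
  Practicals 79 × 0.13 = 10.27
  Oral exam 88 × 0.14 = 12.32
  Lab reports 65 × 0.08 = 5.2
  Written exam 62 × 0.07 = 4.34
  Fieldwork 57 × 0.3 = 17.1
Sum = 71.05
71.05 is ≥ 71 and < 92 → Proficient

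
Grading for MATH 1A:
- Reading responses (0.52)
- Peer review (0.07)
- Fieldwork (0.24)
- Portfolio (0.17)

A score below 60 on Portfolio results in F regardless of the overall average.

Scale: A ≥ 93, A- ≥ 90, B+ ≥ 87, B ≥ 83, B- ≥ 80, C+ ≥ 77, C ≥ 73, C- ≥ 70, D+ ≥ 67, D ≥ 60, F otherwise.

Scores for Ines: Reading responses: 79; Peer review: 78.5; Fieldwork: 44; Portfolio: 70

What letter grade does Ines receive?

D+

Portfolio score 70 ≥ 60: minimum met.
Weighted total:
  Reading responses 79 × 0.52 = 41.08
  Peer review 78.5 × 0.07 = 5.495
  Fieldwork 44 × 0.24 = 10.56
  Portfolio 70 × 0.17 = 11.9
Sum = 69.035
69.035 is ≥ 67 and < 70 → D+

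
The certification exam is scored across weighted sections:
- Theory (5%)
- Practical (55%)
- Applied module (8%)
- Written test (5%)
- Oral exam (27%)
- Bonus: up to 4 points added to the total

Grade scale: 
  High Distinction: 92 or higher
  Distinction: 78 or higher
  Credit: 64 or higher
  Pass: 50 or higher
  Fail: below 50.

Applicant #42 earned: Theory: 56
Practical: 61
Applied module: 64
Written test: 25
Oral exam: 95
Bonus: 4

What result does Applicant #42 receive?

Credit

Weighted total:
  Theory 56 × 0.05 = 2.8
  Practical 61 × 0.55 = 33.55
  Applied module 64 × 0.08 = 5.12
  Written test 25 × 0.05 = 1.25
  Oral exam 95 × 0.27 = 25.65
Sum = 68.37
Bonus: 68.37 + 4 = 72.37
72.37 is ≥ 64 and < 78 → Credit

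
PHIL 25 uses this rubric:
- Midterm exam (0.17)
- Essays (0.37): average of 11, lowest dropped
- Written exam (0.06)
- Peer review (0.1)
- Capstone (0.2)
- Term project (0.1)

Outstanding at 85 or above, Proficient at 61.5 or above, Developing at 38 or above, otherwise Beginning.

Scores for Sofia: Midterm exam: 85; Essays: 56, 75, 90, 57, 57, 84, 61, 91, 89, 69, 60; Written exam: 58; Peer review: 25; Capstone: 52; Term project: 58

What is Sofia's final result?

Proficient

Essays: drop 56 → average of remaining 10 = 733/10 = 73.3
Weighted total:
  Midterm exam 85 × 0.17 = 14.45
  Essays 73.3 × 0.37 = 27.121
  Written exam 58 × 0.06 = 3.48
  Peer review 25 × 0.1 = 2.5
  Capstone 52 × 0.2 = 10.4
  Term project 58 × 0.1 = 5.8
Sum = 63.751
63.751 is ≥ 61.5 and < 85 → Proficient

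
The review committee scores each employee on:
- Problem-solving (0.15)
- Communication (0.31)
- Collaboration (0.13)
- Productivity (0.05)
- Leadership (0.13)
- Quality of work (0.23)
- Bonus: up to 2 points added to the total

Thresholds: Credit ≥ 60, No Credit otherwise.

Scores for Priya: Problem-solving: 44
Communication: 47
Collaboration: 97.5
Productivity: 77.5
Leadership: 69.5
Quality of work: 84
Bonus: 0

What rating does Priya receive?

Weighted total:
  Problem-solving 44 × 0.15 = 6.6
  Communication 47 × 0.31 = 14.57
  Collaboration 97.5 × 0.13 = 12.675
  Productivity 77.5 × 0.05 = 3.875
  Leadership 69.5 × 0.13 = 9.035
  Quality of work 84 × 0.23 = 19.32
Sum = 66.075
Bonus: 66.075 + 0 = 66.075
66.075 ≥ 60 → Credit

Credit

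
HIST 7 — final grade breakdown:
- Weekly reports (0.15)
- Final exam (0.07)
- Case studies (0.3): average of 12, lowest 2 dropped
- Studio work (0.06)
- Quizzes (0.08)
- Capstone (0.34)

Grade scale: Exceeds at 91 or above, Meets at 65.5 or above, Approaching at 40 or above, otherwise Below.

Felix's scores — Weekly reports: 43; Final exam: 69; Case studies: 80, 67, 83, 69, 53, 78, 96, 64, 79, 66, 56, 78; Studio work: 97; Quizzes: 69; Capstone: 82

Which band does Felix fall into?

Case studies: drop 53, 56 → average of remaining 10 = 760/10 = 76
Weighted total:
  Weekly reports 43 × 0.15 = 6.45
  Final exam 69 × 0.07 = 4.83
  Case studies 76 × 0.3 = 22.8
  Studio work 97 × 0.06 = 5.82
  Quizzes 69 × 0.08 = 5.52
  Capstone 82 × 0.34 = 27.88
Sum = 73.3
73.3 is ≥ 65.5 and < 91 → Meets

Meets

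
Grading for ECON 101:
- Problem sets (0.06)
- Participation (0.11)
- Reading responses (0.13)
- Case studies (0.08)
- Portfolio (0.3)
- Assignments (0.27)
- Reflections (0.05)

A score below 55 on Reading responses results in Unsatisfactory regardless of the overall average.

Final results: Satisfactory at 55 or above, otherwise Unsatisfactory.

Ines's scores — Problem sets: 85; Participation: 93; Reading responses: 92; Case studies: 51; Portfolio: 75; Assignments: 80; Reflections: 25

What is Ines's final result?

Reading responses score 92 ≥ 55: minimum met.
Weighted total:
  Problem sets 85 × 0.06 = 5.1
  Participation 93 × 0.11 = 10.23
  Reading responses 92 × 0.13 = 11.96
  Case studies 51 × 0.08 = 4.08
  Portfolio 75 × 0.3 = 22.5
  Assignments 80 × 0.27 = 21.6
  Reflections 25 × 0.05 = 1.25
Sum = 76.72
76.72 ≥ 55 → Satisfactory

Satisfactory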